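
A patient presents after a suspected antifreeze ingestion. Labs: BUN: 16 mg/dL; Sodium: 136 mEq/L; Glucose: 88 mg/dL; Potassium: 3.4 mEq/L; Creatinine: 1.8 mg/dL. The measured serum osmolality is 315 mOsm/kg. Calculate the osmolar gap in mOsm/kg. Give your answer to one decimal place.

Calculated osmolality = 2·Na + glucose/18 + BUN/2.8
= 2·136 + 88/18 + 16/2.8
= 272 + 4.89 + 5.71
= 282.6 mOsm/kg ≈ 282.6 mOsm/kg
Osmolar gap = measured − calculated = 315 − 282.6 = 32.4 mOsm/kg

32.4 mOsm/kg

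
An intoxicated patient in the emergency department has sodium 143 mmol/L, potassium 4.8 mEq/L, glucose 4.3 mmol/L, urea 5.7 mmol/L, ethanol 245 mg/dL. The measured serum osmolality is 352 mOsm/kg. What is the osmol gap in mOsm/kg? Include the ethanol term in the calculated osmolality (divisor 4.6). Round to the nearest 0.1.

2.7 mOsm/kg

Calculated osmolality = 2·Na + glucose + urea + ethanol/4.6
= 2·143 + 4.3 + 5.7 + 245/4.6
= 286 + 4.30 + 5.70 + 53.26
= 349.26 mOsm/kg ≈ 349.3 mOsm/kg
Osmolar gap = measured − calculated = 352 − 349.3 = 2.7 mOsm/kg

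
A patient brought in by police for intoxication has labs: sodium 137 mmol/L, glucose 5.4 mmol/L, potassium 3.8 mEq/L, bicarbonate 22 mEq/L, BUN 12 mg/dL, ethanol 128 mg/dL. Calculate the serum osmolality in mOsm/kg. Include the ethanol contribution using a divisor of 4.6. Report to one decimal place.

311.5 mOsm/kg

Calculated osmolality = 2·Na + glucose + BUN/2.8 + ethanol/4.6
= 2·137 + 5.4 + 12/2.8 + 128/4.6
= 274 + 5.40 + 4.29 + 27.83
= 311.52 mOsm/kg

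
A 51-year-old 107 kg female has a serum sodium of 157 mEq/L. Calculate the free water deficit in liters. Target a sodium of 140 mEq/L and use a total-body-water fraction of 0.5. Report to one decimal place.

TBW = 0.5 · 107 = 53.5 L
Free water deficit = TBW · (Na/140 − 1)
= 53.5 · (157/140 − 1)
= 53.5 · 0.1214
= 6.49 L

6.5 L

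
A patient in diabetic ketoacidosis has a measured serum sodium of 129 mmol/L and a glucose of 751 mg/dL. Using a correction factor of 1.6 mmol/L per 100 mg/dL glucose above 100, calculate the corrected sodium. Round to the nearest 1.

Corrected Na = measured Na + 1.6 · (glucose − 100)/100
= 129 + 1.6 · (751 − 100)/100
= 129 + 10.4
= 139.4 mmol/L

139 mmol/L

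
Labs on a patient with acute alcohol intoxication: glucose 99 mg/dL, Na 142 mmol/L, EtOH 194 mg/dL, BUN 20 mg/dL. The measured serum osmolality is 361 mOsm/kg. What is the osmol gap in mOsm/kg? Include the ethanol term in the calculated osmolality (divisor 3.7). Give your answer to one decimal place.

Calculated osmolality = 2·Na + glucose/18 + BUN/2.8 + ethanol/3.7
= 2·142 + 99/18 + 20/2.8 + 194/3.7
= 284 + 5.50 + 7.14 + 52.43
= 349.07 mOsm/kg ≈ 349.1 mOsm/kg
Osmolar gap = measured − calculated = 361 − 349.1 = 11.9 mOsm/kg

11.9 mOsm/kg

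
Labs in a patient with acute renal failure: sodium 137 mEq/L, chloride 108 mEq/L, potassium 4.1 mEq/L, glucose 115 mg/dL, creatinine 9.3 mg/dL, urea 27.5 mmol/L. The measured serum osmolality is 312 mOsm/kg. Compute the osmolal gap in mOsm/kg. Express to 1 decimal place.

4.1 mOsm/kg

Calculated osmolality = 2·Na + glucose/18 + urea
= 2·137 + 115/18 + 27.5
= 274 + 6.39 + 27.50
= 307.89 mOsm/kg ≈ 307.9 mOsm/kg
Osmolar gap = measured − calculated = 312 − 307.9 = 4.1 mOsm/kg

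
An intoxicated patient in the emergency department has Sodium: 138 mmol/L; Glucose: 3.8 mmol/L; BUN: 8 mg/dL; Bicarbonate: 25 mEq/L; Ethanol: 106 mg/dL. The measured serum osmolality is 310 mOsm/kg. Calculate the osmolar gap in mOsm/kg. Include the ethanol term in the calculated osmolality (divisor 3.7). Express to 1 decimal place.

Calculated osmolality = 2·Na + glucose + BUN/2.8 + ethanol/3.7
= 2·138 + 3.8 + 8/2.8 + 106/3.7
= 276 + 3.80 + 2.86 + 28.65
= 311.31 mOsm/kg ≈ 311.3 mOsm/kg
Osmolar gap = measured − calculated = 310 − 311.3 = -1.3 mOsm/kg

-1.3 mOsm/kg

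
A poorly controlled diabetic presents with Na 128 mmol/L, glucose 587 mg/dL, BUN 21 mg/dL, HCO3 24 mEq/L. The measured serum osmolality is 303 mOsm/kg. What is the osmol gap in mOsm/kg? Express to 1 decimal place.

6.9 mOsm/kg

Calculated osmolality = 2·Na + glucose/18 + BUN/2.8
= 2·128 + 587/18 + 21/2.8
= 256 + 32.61 + 7.50
= 296.11 mOsm/kg ≈ 296.1 mOsm/kg
Osmolar gap = measured − calculated = 303 − 296.1 = 6.9 mOsm/kg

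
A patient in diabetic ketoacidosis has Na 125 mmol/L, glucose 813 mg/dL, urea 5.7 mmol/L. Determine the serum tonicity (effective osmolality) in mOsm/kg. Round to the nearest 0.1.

Effective osmolality excludes urea (freely permeant across cell membranes):
2·Na + glucose/18
= 2·125 + 813/18
= 250 + 45.17
= 295.17 mOsm/kg

295.2 mOsm/kg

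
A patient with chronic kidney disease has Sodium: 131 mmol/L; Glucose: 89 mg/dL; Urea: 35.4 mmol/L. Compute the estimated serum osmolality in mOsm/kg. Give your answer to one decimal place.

302.3 mOsm/kg

Calculated osmolality = 2·Na + glucose/18 + urea
= 2·131 + 89/18 + 35.4
= 262 + 4.94 + 35.40
= 302.34 mOsm/kg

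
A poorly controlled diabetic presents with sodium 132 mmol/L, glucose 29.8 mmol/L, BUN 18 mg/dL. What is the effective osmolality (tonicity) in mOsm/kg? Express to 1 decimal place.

293.8 mOsm/kg

Effective osmolality excludes urea (freely permeant across cell membranes):
2·Na + glucose
= 2·132 + 29.8
= 264 + 29.8
= 293.8 mOsm/kg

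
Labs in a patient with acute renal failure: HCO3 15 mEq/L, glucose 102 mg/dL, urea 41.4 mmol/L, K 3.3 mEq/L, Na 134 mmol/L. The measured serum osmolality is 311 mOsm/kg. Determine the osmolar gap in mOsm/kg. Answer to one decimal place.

-4.1 mOsm/kg

Calculated osmolality = 2·Na + glucose/18 + urea
= 2·134 + 102/18 + 41.4
= 268 + 5.67 + 41.40
= 315.07 mOsm/kg ≈ 315.1 mOsm/kg
Osmolar gap = measured − calculated = 311 − 315.1 = -4.1 mOsm/kg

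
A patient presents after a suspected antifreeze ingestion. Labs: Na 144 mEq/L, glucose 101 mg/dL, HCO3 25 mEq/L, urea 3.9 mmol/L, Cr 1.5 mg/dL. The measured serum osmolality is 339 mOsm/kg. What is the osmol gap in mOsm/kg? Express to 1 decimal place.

Calculated osmolality = 2·Na + glucose/18 + urea
= 2·144 + 101/18 + 3.9
= 288 + 5.61 + 3.90
= 297.51 mOsm/kg ≈ 297.5 mOsm/kg
Osmolar gap = measured − calculated = 339 − 297.5 = 41.5 mOsm/kg

41.5 mOsm/kg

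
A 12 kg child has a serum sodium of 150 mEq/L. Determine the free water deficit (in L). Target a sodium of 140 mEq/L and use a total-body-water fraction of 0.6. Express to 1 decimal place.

TBW = 0.6 · 12 = 7.2 L
Free water deficit = TBW · (Na/140 − 1)
= 7.2 · (150/140 − 1)
= 7.2 · 0.0714
= 0.51 L

0.5 L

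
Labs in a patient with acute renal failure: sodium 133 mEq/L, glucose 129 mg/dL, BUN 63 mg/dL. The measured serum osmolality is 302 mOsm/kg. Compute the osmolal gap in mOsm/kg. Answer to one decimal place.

Calculated osmolality = 2·Na + glucose/18 + BUN/2.8
= 2·133 + 129/18 + 63/2.8
= 266 + 7.17 + 22.50
= 295.67 mOsm/kg ≈ 295.7 mOsm/kg
Osmolar gap = measured − calculated = 302 − 295.7 = 6.3 mOsm/kg

6.3 mOsm/kg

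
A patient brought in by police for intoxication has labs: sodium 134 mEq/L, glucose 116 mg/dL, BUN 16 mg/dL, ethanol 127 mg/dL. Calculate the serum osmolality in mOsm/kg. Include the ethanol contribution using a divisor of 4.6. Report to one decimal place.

Calculated osmolality = 2·Na + glucose/18 + BUN/2.8 + ethanol/4.6
= 2·134 + 116/18 + 16/2.8 + 127/4.6
= 268 + 6.44 + 5.71 + 27.61
= 307.76 mOsm/kg

307.8 mOsm/kg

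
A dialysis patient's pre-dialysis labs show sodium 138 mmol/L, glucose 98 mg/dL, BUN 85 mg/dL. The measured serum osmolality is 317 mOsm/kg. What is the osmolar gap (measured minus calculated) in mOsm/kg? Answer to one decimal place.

5.2 mOsm/kg

Calculated osmolality = 2·Na + glucose/18 + BUN/2.8
= 2·138 + 98/18 + 85/2.8
= 276 + 5.44 + 30.36
= 311.8 mOsm/kg ≈ 311.8 mOsm/kg
Osmolar gap = measured − calculated = 317 − 311.8 = 5.2 mOsm/kg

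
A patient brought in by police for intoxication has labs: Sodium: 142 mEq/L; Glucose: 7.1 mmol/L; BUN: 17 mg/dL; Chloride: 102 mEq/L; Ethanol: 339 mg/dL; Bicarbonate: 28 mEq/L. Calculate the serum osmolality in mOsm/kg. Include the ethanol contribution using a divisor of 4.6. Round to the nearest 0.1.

Calculated osmolality = 2·Na + glucose + BUN/2.8 + ethanol/4.6
= 2·142 + 7.1 + 17/2.8 + 339/4.6
= 284 + 7.10 + 6.07 + 73.70
= 370.87 mOsm/kg

370.9 mOsm/kg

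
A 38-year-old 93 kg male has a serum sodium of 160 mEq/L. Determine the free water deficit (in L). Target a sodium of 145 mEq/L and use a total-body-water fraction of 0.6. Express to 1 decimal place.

TBW = 0.6 · 93 = 55.8 L
Free water deficit = TBW · (Na/145 − 1)
= 55.8 · (160/145 − 1)
= 55.8 · 0.1034
= 5.77 L

5.8 L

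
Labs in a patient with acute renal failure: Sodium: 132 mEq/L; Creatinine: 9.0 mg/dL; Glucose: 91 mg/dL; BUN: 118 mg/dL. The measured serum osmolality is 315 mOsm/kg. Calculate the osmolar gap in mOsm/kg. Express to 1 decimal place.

Calculated osmolality = 2·Na + glucose/18 + BUN/2.8
= 2·132 + 91/18 + 118/2.8
= 264 + 5.06 + 42.14
= 311.2 mOsm/kg ≈ 311.2 mOsm/kg
Osmolar gap = measured − calculated = 315 − 311.2 = 3.8 mOsm/kg

3.8 mOsm/kg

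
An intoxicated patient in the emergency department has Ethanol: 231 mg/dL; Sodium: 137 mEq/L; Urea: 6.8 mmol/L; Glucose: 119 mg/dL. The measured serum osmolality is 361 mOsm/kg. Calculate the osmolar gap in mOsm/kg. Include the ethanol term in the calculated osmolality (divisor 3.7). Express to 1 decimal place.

11.2 mOsm/kg

Calculated osmolality = 2·Na + glucose/18 + urea + ethanol/3.7
= 2·137 + 119/18 + 6.8 + 231/3.7
= 274 + 6.61 + 6.80 + 62.43
= 349.84 mOsm/kg ≈ 349.8 mOsm/kg
Osmolar gap = measured − calculated = 361 − 349.8 = 11.2 mOsm/kg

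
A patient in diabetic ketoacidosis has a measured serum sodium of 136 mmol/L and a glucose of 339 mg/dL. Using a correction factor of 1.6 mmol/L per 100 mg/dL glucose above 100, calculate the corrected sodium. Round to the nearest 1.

Corrected Na = measured Na + 1.6 · (glucose − 100)/100
= 136 + 1.6 · (339 − 100)/100
= 136 + 3.8
= 139.8 mmol/L

140 mmol/L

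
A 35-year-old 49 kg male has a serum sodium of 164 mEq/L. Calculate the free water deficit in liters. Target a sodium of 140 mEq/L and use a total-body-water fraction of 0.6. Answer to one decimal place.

5.0 L

TBW = 0.6 · 49 = 29.4 L
Free water deficit = TBW · (Na/140 − 1)
= 29.4 · (164/140 − 1)
= 29.4 · 0.1714
= 5.04 L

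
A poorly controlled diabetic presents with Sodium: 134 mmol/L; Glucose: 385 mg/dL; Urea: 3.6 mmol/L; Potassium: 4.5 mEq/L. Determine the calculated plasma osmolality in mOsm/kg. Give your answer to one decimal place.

Calculated osmolality = 2·Na + glucose/18 + urea
= 2·134 + 385/18 + 3.6
= 268 + 21.39 + 3.60
= 292.99 mOsm/kg

293.0 mOsm/kg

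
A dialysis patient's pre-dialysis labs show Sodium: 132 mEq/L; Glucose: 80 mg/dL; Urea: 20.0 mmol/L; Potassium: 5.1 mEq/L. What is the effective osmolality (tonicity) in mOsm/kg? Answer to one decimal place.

Effective osmolality excludes urea (freely permeant across cell membranes):
2·Na + glucose/18
= 2·132 + 80/18
= 264 + 4.44
= 268.44 mOsm/kg

268.4 mOsm/kg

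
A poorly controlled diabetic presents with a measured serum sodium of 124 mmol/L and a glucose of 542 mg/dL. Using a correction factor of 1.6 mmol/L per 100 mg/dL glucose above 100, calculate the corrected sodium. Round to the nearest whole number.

Corrected Na = measured Na + 1.6 · (glucose − 100)/100
= 124 + 1.6 · (542 − 100)/100
= 124 + 7.1
= 131.1 mmol/L

131 mmol/L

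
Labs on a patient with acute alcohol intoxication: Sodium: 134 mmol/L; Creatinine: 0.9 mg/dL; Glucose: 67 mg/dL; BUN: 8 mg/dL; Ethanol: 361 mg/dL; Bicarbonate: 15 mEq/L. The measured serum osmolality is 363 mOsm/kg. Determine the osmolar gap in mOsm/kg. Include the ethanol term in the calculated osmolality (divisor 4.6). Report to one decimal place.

9.9 mOsm/kg

Calculated osmolality = 2·Na + glucose/18 + BUN/2.8 + ethanol/4.6
= 2·134 + 67/18 + 8/2.8 + 361/4.6
= 268 + 3.72 + 2.86 + 78.48
= 353.06 mOsm/kg ≈ 353.1 mOsm/kg
Osmolar gap = measured − calculated = 363 − 353.1 = 9.9 mOsm/kg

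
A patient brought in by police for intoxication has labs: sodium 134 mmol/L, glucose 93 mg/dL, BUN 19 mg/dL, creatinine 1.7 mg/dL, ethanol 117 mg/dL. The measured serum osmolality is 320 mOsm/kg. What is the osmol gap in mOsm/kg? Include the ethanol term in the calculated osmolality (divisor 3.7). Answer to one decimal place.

Calculated osmolality = 2·Na + glucose/18 + BUN/2.8 + ethanol/3.7
= 2·134 + 93/18 + 19/2.8 + 117/3.7
= 268 + 5.17 + 6.79 + 31.62
= 311.58 mOsm/kg ≈ 311.6 mOsm/kg
Osmolar gap = measured − calculated = 320 − 311.6 = 8.4 mOsm/kg

8.4 mOsm/kg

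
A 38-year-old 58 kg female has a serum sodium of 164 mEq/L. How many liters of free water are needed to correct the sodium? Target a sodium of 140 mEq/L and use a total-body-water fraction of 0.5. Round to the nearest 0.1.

5.0 L

TBW = 0.5 · 58 = 29 L
Free water deficit = TBW · (Na/140 − 1)
= 29 · (164/140 − 1)
= 29 · 0.1714
= 4.97 L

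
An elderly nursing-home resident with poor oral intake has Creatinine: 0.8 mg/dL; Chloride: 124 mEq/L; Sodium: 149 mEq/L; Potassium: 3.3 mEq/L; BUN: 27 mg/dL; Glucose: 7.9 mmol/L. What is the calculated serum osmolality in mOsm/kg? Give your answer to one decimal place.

Calculated osmolality = 2·Na + glucose + BUN/2.8
= 2·149 + 7.9 + 27/2.8
= 298 + 7.90 + 9.64
= 315.54 mOsm/kg

315.5 mOsm/kg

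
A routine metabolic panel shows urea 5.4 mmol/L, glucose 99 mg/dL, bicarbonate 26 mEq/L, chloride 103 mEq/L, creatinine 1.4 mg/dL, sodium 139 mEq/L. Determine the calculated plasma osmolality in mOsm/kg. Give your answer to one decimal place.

288.9 mOsm/kg

Calculated osmolality = 2·Na + glucose/18 + urea
= 2·139 + 99/18 + 5.4
= 278 + 5.50 + 5.40
= 288.9 mOsm/kg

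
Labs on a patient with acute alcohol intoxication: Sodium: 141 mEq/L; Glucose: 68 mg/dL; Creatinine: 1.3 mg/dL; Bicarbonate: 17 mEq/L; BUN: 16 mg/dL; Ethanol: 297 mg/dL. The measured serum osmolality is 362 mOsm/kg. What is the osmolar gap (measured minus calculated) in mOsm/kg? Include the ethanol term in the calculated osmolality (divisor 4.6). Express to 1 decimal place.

Calculated osmolality = 2·Na + glucose/18 + BUN/2.8 + ethanol/4.6
= 2·141 + 68/18 + 16/2.8 + 297/4.6
= 282 + 3.78 + 5.71 + 64.57
= 356.06 mOsm/kg ≈ 356.1 mOsm/kg
Osmolar gap = measured − calculated = 362 − 356.1 = 5.9 mOsm/kg

5.9 mOsm/kg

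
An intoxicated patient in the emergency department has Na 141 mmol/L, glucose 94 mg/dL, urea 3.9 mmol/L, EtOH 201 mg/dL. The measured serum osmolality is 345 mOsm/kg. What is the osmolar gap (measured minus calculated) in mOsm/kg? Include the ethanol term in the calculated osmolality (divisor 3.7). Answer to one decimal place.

Calculated osmolality = 2·Na + glucose/18 + urea + ethanol/3.7
= 2·141 + 94/18 + 3.9 + 201/3.7
= 282 + 5.22 + 3.90 + 54.32
= 345.44 mOsm/kg ≈ 345.4 mOsm/kg
Osmolar gap = measured − calculated = 345 − 345.4 = -0.4 mOsm/kg

-0.4 mOsm/kg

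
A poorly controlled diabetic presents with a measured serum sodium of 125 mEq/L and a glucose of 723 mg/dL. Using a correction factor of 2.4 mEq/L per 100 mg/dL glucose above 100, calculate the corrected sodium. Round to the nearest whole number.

140 mEq/L

Corrected Na = measured Na + 2.4 · (glucose − 100)/100
= 125 + 2.4 · (723 − 100)/100
= 125 + 15
= 140 mEq/L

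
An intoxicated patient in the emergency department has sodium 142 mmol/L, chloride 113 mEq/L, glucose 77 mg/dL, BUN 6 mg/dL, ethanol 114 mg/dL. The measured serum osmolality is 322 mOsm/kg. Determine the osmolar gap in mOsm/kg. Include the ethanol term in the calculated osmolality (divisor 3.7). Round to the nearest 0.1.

Calculated osmolality = 2·Na + glucose/18 + BUN/2.8 + ethanol/3.7
= 2·142 + 77/18 + 6/2.8 + 114/3.7
= 284 + 4.28 + 2.14 + 30.81
= 321.23 mOsm/kg ≈ 321.2 mOsm/kg
Osmolar gap = measured − calculated = 322 − 321.2 = 0.8 mOsm/kg

0.8 mOsm/kg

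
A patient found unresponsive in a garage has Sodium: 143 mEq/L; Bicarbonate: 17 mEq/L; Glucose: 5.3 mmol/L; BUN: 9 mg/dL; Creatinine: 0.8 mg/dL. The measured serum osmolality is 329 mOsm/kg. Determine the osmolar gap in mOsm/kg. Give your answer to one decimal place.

Calculated osmolality = 2·Na + glucose + BUN/2.8
= 2·143 + 5.3 + 9/2.8
= 286 + 5.30 + 3.21
= 294.51 mOsm/kg ≈ 294.5 mOsm/kg
Osmolar gap = measured − calculated = 329 − 294.5 = 34.5 mOsm/kg

34.5 mOsm/kg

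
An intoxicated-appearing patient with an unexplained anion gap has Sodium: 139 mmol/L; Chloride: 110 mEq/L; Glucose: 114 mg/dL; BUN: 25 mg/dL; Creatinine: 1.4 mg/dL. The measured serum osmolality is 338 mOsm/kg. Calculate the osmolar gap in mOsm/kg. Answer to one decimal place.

44.7 mOsm/kg

Calculated osmolality = 2·Na + glucose/18 + BUN/2.8
= 2·139 + 114/18 + 25/2.8
= 278 + 6.33 + 8.93
= 293.26 mOsm/kg ≈ 293.3 mOsm/kg
Osmolar gap = measured − calculated = 338 − 293.3 = 44.7 mOsm/kg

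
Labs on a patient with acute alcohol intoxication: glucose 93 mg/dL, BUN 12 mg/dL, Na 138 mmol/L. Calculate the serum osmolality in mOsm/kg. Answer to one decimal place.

Calculated osmolality = 2·Na + glucose/18 + BUN/2.8
= 2·138 + 93/18 + 12/2.8
= 276 + 5.17 + 4.29
= 285.46 mOsm/kg

285.5 mOsm/kg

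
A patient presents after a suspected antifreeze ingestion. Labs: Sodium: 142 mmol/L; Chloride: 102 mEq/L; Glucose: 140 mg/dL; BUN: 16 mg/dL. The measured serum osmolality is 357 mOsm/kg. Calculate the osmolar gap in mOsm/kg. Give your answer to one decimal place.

59.5 mOsm/kg

Calculated osmolality = 2·Na + glucose/18 + BUN/2.8
= 2·142 + 140/18 + 16/2.8
= 284 + 7.78 + 5.71
= 297.49 mOsm/kg ≈ 297.5 mOsm/kg
Osmolar gap = measured − calculated = 357 − 297.5 = 59.5 mOsm/kg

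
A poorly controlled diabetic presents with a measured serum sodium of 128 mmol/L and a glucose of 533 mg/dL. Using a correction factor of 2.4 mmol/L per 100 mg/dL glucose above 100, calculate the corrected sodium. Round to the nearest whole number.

Corrected Na = measured Na + 2.4 · (glucose − 100)/100
= 128 + 2.4 · (533 − 100)/100
= 128 + 10.4
= 138.4 mmol/L

138 mmol/L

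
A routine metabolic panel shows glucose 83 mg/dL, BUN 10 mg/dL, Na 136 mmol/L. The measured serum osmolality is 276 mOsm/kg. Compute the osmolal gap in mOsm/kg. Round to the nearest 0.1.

Calculated osmolality = 2·Na + glucose/18 + BUN/2.8
= 2·136 + 83/18 + 10/2.8
= 272 + 4.61 + 3.57
= 280.18 mOsm/kg ≈ 280.2 mOsm/kg
Osmolar gap = measured − calculated = 276 − 280.2 = -4.2 mOsm/kg

-4.2 mOsm/kg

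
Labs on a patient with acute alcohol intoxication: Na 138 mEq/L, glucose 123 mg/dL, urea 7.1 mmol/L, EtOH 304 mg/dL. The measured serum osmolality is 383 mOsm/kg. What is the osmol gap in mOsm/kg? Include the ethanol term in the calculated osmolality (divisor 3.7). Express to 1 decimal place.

10.9 mOsm/kg

Calculated osmolality = 2·Na + glucose/18 + urea + ethanol/3.7
= 2·138 + 123/18 + 7.1 + 304/3.7
= 276 + 6.83 + 7.10 + 82.16
= 372.09 mOsm/kg ≈ 372.1 mOsm/kg
Osmolar gap = measured − calculated = 383 − 372.1 = 10.9 mOsm/kg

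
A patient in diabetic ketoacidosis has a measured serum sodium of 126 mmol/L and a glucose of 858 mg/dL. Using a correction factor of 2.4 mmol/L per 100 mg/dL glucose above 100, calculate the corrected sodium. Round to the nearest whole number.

Corrected Na = measured Na + 2.4 · (glucose − 100)/100
= 126 + 2.4 · (858 − 100)/100
= 126 + 18.2
= 144.2 mmol/L

144 mmol/L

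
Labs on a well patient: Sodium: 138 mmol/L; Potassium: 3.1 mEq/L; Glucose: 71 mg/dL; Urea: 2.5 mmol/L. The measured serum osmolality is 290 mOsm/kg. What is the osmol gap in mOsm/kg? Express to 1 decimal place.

Calculated osmolality = 2·Na + glucose/18 + urea
= 2·138 + 71/18 + 2.5
= 276 + 3.94 + 2.50
= 282.44 mOsm/kg ≈ 282.4 mOsm/kg
Osmolar gap = measured − calculated = 290 − 282.4 = 7.6 mOsm/kg

7.6 mOsm/kg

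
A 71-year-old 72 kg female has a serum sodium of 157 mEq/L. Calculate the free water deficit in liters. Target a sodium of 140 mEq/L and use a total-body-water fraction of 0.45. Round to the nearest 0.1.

TBW = 0.45 · 72 = 32.4 L
Free water deficit = TBW · (Na/140 − 1)
= 32.4 · (157/140 − 1)
= 32.4 · 0.1214
= 3.93 L

3.9 L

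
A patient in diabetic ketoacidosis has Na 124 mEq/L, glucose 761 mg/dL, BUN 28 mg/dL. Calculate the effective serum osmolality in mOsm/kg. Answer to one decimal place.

Effective osmolality excludes urea (freely permeant across cell membranes):
2·Na + glucose/18
= 2·124 + 761/18
= 248 + 42.28
= 290.28 mOsm/kg

290.3 mOsm/kg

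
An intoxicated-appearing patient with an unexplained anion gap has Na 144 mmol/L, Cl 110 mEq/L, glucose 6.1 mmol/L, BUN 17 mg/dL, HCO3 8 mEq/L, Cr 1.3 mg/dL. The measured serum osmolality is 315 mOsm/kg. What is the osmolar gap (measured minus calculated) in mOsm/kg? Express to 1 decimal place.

14.8 mOsm/kg

Calculated osmolality = 2·Na + glucose + BUN/2.8
= 2·144 + 6.1 + 17/2.8
= 288 + 6.10 + 6.07
= 300.17 mOsm/kg ≈ 300.2 mOsm/kg
Osmolar gap = measured − calculated = 315 − 300.2 = 14.8 mOsm/kg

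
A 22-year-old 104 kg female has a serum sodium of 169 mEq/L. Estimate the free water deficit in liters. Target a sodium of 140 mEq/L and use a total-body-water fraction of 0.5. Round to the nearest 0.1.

TBW = 0.5 · 104 = 52 L
Free water deficit = TBW · (Na/140 − 1)
= 52 · (169/140 − 1)
= 52 · 0.2071
= 10.77 L

10.8 L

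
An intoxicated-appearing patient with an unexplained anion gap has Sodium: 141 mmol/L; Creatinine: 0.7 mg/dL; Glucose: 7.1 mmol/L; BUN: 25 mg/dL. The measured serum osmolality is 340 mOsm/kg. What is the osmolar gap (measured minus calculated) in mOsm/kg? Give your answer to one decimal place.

42.0 mOsm/kg

Calculated osmolality = 2·Na + glucose + BUN/2.8
= 2·141 + 7.1 + 25/2.8
= 282 + 7.10 + 8.93
= 298.03 mOsm/kg ≈ 298.0 mOsm/kg
Osmolar gap = measured − calculated = 340 − 298.0 = 42.0 mOsm/kg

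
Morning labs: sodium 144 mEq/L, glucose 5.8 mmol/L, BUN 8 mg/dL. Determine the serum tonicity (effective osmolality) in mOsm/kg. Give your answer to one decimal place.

Effective osmolality excludes urea (freely permeant across cell membranes):
2·Na + glucose
= 2·144 + 5.8
= 288 + 5.8
= 293.8 mOsm/kg

293.8 mOsm/kg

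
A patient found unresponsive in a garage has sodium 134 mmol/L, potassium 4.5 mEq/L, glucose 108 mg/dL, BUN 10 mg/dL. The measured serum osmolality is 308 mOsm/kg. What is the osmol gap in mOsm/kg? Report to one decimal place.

Calculated osmolality = 2·Na + glucose/18 + BUN/2.8
= 2·134 + 108/18 + 10/2.8
= 268 + 6 + 3.57
= 277.57 mOsm/kg ≈ 277.6 mOsm/kg
Osmolar gap = measured − calculated = 308 − 277.6 = 30.4 mOsm/kg

30.4 mOsm/kg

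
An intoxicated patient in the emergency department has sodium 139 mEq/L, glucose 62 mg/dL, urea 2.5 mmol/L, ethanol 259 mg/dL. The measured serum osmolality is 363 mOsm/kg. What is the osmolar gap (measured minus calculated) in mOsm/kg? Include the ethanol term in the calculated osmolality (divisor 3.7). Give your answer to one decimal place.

9.1 mOsm/kg

Calculated osmolality = 2·Na + glucose/18 + urea + ethanol/3.7
= 2·139 + 62/18 + 2.5 + 259/3.7
= 278 + 3.44 + 2.50 + 70
= 353.94 mOsm/kg ≈ 353.9 mOsm/kg
Osmolar gap = measured − calculated = 363 − 353.9 = 9.1 mOsm/kg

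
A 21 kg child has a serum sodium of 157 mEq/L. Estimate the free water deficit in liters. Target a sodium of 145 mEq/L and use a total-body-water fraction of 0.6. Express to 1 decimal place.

1.0 L

TBW = 0.6 · 21 = 12.6 L
Free water deficit = TBW · (Na/145 − 1)
= 12.6 · (157/145 − 1)
= 12.6 · 0.0828
= 1.04 L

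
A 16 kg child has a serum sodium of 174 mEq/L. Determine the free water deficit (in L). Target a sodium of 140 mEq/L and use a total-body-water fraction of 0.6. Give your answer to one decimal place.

TBW = 0.6 · 16 = 9.6 L
Free water deficit = TBW · (Na/140 − 1)
= 9.6 · (174/140 − 1)
= 9.6 · 0.2429
= 2.33 L

2.3 L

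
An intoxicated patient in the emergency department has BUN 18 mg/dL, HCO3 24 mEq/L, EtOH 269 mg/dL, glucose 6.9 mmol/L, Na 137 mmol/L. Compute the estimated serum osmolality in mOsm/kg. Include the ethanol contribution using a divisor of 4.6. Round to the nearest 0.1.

345.8 mOsm/kg

Calculated osmolality = 2·Na + glucose + BUN/2.8 + ethanol/4.6
= 2·137 + 6.9 + 18/2.8 + 269/4.6
= 274 + 6.90 + 6.43 + 58.48
= 345.81 mOsm/kg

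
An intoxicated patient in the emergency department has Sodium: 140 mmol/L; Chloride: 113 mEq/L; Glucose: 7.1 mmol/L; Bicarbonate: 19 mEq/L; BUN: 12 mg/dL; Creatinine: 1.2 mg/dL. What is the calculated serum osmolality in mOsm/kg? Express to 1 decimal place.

291.4 mOsm/kg

Calculated osmolality = 2·Na + glucose + BUN/2.8
= 2·140 + 7.1 + 12/2.8
= 280 + 7.10 + 4.29
= 291.39 mOsm/kg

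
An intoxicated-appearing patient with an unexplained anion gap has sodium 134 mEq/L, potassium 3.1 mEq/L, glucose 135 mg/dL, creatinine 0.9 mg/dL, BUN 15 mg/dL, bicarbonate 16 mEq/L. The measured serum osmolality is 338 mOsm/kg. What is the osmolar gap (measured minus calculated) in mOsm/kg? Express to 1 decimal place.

Calculated osmolality = 2·Na + glucose/18 + BUN/2.8
= 2·134 + 135/18 + 15/2.8
= 268 + 7.50 + 5.36
= 280.86 mOsm/kg ≈ 280.9 mOsm/kg
Osmolar gap = measured − calculated = 338 − 280.9 = 57.1 mOsm/kg

57.1 mOsm/kg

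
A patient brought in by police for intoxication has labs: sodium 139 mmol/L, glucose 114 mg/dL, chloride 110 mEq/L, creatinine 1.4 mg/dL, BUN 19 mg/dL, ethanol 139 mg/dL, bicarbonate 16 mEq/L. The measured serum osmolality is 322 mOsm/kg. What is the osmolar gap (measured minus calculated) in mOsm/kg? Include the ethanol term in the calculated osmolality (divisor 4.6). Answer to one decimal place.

0.7 mOsm/kg

Calculated osmolality = 2·Na + glucose/18 + BUN/2.8 + ethanol/4.6
= 2·139 + 114/18 + 19/2.8 + 139/4.6
= 278 + 6.33 + 6.79 + 30.22
= 321.34 mOsm/kg ≈ 321.3 mOsm/kg
Osmolar gap = measured − calculated = 322 − 321.3 = 0.7 mOsm/kg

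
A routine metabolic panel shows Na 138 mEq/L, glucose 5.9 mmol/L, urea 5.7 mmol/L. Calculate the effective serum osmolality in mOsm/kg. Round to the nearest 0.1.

Effective osmolality excludes urea (freely permeant across cell membranes):
2·Na + glucose
= 2·138 + 5.9
= 276 + 5.9
= 281.9 mOsm/kg

281.9 mOsm/kg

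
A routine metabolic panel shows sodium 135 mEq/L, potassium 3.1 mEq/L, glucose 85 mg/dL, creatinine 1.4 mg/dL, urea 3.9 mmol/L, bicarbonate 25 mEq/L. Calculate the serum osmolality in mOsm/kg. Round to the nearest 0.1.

Calculated osmolality = 2·Na + glucose/18 + urea
= 2·135 + 85/18 + 3.9
= 270 + 4.72 + 3.90
= 278.62 mOsm/kg

278.6 mOsm/kg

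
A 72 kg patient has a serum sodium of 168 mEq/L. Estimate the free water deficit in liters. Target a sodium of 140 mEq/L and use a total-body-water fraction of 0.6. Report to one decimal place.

8.6 L

TBW = 0.6 · 72 = 43.2 L
Free water deficit = TBW · (Na/140 − 1)
= 43.2 · (168/140 − 1)
= 43.2 · 0.2
= 8.64 L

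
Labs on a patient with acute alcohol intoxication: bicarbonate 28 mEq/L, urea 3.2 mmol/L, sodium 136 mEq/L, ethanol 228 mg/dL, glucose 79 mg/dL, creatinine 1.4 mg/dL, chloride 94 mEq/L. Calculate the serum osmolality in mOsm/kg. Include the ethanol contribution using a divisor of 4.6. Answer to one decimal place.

329.2 mOsm/kg

Calculated osmolality = 2·Na + glucose/18 + urea + ethanol/4.6
= 2·136 + 79/18 + 3.2 + 228/4.6
= 272 + 4.39 + 3.20 + 49.57
= 329.16 mOsm/kg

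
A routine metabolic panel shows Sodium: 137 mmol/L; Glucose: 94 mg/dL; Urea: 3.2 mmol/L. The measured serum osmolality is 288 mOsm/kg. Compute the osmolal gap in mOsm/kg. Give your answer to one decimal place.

5.6 mOsm/kg

Calculated osmolality = 2·Na + glucose/18 + urea
= 2·137 + 94/18 + 3.2
= 274 + 5.22 + 3.20
= 282.42 mOsm/kg ≈ 282.4 mOsm/kg
Osmolar gap = measured − calculated = 288 − 282.4 = 5.6 mOsm/kg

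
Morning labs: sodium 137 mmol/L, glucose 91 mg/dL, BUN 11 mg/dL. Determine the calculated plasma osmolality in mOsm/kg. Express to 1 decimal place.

283.0 mOsm/kg

Calculated osmolality = 2·Na + glucose/18 + BUN/2.8
= 2·137 + 91/18 + 11/2.8
= 274 + 5.06 + 3.93
= 282.99 mOsm/kg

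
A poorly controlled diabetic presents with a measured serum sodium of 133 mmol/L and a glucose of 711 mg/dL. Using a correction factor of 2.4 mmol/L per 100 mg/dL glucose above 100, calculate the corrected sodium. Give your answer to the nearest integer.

148 mmol/L

Corrected Na = measured Na + 2.4 · (glucose − 100)/100
= 133 + 2.4 · (711 − 100)/100
= 133 + 14.7
= 147.7 mmol/L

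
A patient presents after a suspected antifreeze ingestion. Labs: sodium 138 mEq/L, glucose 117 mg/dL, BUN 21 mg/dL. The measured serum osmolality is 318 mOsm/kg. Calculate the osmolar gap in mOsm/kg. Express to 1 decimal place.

Calculated osmolality = 2·Na + glucose/18 + BUN/2.8
= 2·138 + 117/18 + 21/2.8
= 276 + 6.50 + 7.50
= 290 mOsm/kg ≈ 290.0 mOsm/kg
Osmolar gap = measured − calculated = 318 − 290.0 = 28.0 mOsm/kg

28.0 mOsm/kg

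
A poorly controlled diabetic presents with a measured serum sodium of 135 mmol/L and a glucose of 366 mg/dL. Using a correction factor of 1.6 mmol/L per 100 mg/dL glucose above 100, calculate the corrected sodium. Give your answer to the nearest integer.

Corrected Na = measured Na + 1.6 · (glucose − 100)/100
= 135 + 1.6 · (366 − 100)/100
= 135 + 4.3
= 139.3 mmol/L

139 mmol/L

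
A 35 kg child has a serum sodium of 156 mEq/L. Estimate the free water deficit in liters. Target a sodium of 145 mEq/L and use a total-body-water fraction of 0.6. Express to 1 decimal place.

TBW = 0.6 · 35 = 21 L
Free water deficit = TBW · (Na/145 − 1)
= 21 · (156/145 − 1)
= 21 · 0.0759
= 1.59 L

1.6 L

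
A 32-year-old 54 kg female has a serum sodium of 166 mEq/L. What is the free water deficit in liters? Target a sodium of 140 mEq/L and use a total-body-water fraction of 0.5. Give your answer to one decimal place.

5.0 L

TBW = 0.5 · 54 = 27 L
Free water deficit = TBW · (Na/140 − 1)
= 27 · (166/140 − 1)
= 27 · 0.1857
= 5.01 L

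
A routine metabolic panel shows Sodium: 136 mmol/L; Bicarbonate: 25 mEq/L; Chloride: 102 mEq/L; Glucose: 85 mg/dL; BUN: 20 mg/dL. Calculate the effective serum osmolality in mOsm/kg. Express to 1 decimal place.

276.7 mOsm/kg

Effective osmolality excludes urea (freely permeant across cell membranes):
2·Na + glucose/18
= 2·136 + 85/18
= 272 + 4.72
= 276.72 mOsm/kg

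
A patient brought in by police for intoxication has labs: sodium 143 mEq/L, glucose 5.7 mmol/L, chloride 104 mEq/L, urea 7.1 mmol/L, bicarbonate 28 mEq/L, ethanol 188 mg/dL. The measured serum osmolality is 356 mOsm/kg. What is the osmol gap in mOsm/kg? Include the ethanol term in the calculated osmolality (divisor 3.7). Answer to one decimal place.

6.4 mOsm/kg

Calculated osmolality = 2·Na + glucose + urea + ethanol/3.7
= 2·143 + 5.7 + 7.1 + 188/3.7
= 286 + 5.70 + 7.10 + 50.81
= 349.61 mOsm/kg ≈ 349.6 mOsm/kg
Osmolar gap = measured − calculated = 356 − 349.6 = 6.4 mOsm/kg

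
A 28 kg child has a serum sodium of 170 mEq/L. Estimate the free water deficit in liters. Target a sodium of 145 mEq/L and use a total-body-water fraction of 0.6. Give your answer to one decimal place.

2.9 L

TBW = 0.6 · 28 = 16.8 L
Free water deficit = TBW · (Na/145 − 1)
= 16.8 · (170/145 − 1)
= 16.8 · 0.1724
= 2.9 L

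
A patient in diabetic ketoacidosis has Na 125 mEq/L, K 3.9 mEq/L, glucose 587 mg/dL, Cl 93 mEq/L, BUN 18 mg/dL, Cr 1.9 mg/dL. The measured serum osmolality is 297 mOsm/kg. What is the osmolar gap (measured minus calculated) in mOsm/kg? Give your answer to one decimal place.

8.0 mOsm/kg

Calculated osmolality = 2·Na + glucose/18 + BUN/2.8
= 2·125 + 587/18 + 18/2.8
= 250 + 32.61 + 6.43
= 289.04 mOsm/kg ≈ 289.0 mOsm/kg
Osmolar gap = measured − calculated = 297 − 289.0 = 8.0 mOsm/kg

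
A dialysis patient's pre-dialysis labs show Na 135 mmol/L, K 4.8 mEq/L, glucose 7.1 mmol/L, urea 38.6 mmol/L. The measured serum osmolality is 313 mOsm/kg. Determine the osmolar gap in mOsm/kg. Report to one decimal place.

-2.7 mOsm/kg

Calculated osmolality = 2·Na + glucose + urea
= 2·135 + 7.1 + 38.6
= 270 + 7.10 + 38.60
= 315.7 mOsm/kg ≈ 315.7 mOsm/kg
Osmolar gap = measured − calculated = 313 − 315.7 = -2.7 mOsm/kg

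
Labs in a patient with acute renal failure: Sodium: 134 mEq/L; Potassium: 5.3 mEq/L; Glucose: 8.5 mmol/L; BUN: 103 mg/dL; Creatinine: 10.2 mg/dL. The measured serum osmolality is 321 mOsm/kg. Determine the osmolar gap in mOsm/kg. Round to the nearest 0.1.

7.7 mOsm/kg

Calculated osmolality = 2·Na + glucose + BUN/2.8
= 2·134 + 8.5 + 103/2.8
= 268 + 8.50 + 36.79
= 313.29 mOsm/kg ≈ 313.3 mOsm/kg
Osmolar gap = measured − calculated = 321 − 313.3 = 7.7 mOsm/kg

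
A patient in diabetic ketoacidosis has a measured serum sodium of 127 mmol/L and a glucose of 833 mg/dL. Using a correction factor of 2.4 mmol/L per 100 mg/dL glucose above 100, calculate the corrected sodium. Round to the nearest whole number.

Corrected Na = measured Na + 2.4 · (glucose − 100)/100
= 127 + 2.4 · (833 − 100)/100
= 127 + 17.6
= 144.6 mmol/L

145 mmol/L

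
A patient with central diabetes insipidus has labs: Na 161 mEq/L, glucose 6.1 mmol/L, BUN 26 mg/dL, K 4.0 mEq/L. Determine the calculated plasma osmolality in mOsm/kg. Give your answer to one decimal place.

Calculated osmolality = 2·Na + glucose + BUN/2.8
= 2·161 + 6.1 + 26/2.8
= 322 + 6.10 + 9.29
= 337.39 mOsm/kg

337.4 mOsm/kg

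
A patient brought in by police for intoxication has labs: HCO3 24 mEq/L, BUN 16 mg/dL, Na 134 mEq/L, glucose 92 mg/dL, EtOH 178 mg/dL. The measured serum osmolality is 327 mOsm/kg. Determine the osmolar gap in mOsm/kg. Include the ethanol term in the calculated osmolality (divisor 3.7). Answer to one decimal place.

0.1 mOsm/kg

Calculated osmolality = 2·Na + glucose/18 + BUN/2.8 + ethanol/3.7
= 2·134 + 92/18 + 16/2.8 + 178/3.7
= 268 + 5.11 + 5.71 + 48.11
= 326.93 mOsm/kg ≈ 326.9 mOsm/kg
Osmolar gap = measured − calculated = 327 − 326.9 = 0.1 mOsm/kg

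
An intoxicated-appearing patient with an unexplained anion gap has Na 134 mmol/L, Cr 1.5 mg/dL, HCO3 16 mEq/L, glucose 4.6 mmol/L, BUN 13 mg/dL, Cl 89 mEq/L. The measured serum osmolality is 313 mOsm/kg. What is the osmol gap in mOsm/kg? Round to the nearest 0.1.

Calculated osmolality = 2·Na + glucose + BUN/2.8
= 2·134 + 4.6 + 13/2.8
= 268 + 4.60 + 4.64
= 277.24 mOsm/kg ≈ 277.2 mOsm/kg
Osmolar gap = measured − calculated = 313 − 277.2 = 35.8 mOsm/kg

35.8 mOsm/kg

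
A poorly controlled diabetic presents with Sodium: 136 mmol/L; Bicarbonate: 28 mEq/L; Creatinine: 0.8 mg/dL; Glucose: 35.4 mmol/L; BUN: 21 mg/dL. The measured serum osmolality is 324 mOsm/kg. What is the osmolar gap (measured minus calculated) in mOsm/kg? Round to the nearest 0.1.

9.1 mOsm/kg

Calculated osmolality = 2·Na + glucose + BUN/2.8
= 2·136 + 35.4 + 21/2.8
= 272 + 35.40 + 7.50
= 314.9 mOsm/kg ≈ 314.9 mOsm/kg
Osmolar gap = measured − calculated = 324 − 314.9 = 9.1 mOsm/kg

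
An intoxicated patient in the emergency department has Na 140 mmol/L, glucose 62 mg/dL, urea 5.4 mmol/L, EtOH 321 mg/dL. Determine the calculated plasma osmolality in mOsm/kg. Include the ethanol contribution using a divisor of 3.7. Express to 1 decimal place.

375.6 mOsm/kg

Calculated osmolality = 2·Na + glucose/18 + urea + ethanol/3.7
= 2·140 + 62/18 + 5.4 + 321/3.7
= 280 + 3.44 + 5.40 + 86.76
= 375.6 mOsm/kg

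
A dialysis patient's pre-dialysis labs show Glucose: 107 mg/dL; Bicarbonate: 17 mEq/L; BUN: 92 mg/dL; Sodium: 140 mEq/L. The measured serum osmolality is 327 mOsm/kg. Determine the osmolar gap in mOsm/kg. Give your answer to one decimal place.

Calculated osmolality = 2·Na + glucose/18 + BUN/2.8
= 2·140 + 107/18 + 92/2.8
= 280 + 5.94 + 32.86
= 318.8 mOsm/kg ≈ 318.8 mOsm/kg
Osmolar gap = measured − calculated = 327 − 318.8 = 8.2 mOsm/kg

8.2 mOsm/kg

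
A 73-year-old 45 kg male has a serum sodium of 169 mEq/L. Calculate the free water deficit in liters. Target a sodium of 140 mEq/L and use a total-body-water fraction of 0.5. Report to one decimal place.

TBW = 0.5 · 45 = 22.5 L
Free water deficit = TBW · (Na/140 − 1)
= 22.5 · (169/140 − 1)
= 22.5 · 0.2071
= 4.66 L

4.7 L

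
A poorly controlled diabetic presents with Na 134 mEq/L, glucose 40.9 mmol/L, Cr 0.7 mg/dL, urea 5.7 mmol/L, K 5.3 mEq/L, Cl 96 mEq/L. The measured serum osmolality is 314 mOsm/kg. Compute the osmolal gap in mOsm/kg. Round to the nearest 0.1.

-0.6 mOsm/kg

Calculated osmolality = 2·Na + glucose + urea
= 2·134 + 40.9 + 5.7
= 268 + 40.90 + 5.70
= 314.6 mOsm/kg ≈ 314.6 mOsm/kg
Osmolar gap = measured − calculated = 314 − 314.6 = -0.6 mOsm/kg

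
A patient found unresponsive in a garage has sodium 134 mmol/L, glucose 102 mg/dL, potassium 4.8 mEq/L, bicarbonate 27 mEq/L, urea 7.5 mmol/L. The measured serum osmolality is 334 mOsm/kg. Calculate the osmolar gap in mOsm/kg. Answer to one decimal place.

52.8 mOsm/kg

Calculated osmolality = 2·Na + glucose/18 + urea
= 2·134 + 102/18 + 7.5
= 268 + 5.67 + 7.50
= 281.17 mOsm/kg ≈ 281.2 mOsm/kg
Osmolar gap = measured − calculated = 334 − 281.2 = 52.8 mOsm/kg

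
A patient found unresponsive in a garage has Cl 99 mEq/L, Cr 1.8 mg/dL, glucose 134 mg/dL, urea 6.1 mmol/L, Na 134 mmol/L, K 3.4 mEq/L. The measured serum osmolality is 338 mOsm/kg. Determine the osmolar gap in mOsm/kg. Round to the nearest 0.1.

Calculated osmolality = 2·Na + glucose/18 + urea
= 2·134 + 134/18 + 6.1
= 268 + 7.44 + 6.10
= 281.54 mOsm/kg ≈ 281.5 mOsm/kg
Osmolar gap = measured − calculated = 338 − 281.5 = 56.5 mOsm/kg

56.5 mOsm/kg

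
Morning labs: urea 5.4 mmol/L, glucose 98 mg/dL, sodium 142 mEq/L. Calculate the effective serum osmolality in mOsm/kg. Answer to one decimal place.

Effective osmolality excludes urea (freely permeant across cell membranes):
2·Na + glucose/18
= 2·142 + 98/18
= 284 + 5.44
= 289.44 mOsm/kg

289.4 mOsm/kg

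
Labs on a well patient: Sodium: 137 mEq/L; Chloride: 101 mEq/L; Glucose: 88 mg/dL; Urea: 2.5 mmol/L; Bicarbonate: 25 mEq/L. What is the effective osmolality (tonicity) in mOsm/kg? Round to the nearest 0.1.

Effective osmolality excludes urea (freely permeant across cell membranes):
2·Na + glucose/18
= 2·137 + 88/18
= 274 + 4.89
= 278.89 mOsm/kg

278.9 mOsm/kg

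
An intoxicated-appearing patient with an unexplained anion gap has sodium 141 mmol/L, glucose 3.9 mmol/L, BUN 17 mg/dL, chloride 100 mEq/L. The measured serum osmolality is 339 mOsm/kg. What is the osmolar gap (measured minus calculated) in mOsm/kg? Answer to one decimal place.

47.0 mOsm/kg

Calculated osmolality = 2·Na + glucose + BUN/2.8
= 2·141 + 3.9 + 17/2.8
= 282 + 3.90 + 6.07
= 291.97 mOsm/kg ≈ 292.0 mOsm/kg
Osmolar gap = measured − calculated = 339 − 292.0 = 47.0 mOsm/kg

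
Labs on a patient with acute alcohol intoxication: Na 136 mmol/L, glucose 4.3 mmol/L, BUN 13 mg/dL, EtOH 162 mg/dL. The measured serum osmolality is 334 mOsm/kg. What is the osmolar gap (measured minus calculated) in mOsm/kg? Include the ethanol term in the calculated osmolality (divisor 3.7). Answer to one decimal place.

Calculated osmolality = 2·Na + glucose + BUN/2.8 + ethanol/3.7
= 2·136 + 4.3 + 13/2.8 + 162/3.7
= 272 + 4.30 + 4.64 + 43.78
= 324.72 mOsm/kg ≈ 324.7 mOsm/kg
Osmolar gap = measured − calculated = 334 − 324.7 = 9.3 mOsm/kg

9.3 mOsm/kg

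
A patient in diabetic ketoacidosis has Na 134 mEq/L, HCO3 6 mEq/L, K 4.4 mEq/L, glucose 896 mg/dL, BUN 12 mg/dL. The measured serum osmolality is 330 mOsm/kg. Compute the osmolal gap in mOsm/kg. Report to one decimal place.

7.9 mOsm/kg

Calculated osmolality = 2·Na + glucose/18 + BUN/2.8
= 2·134 + 896/18 + 12/2.8
= 268 + 49.78 + 4.29
= 322.07 mOsm/kg ≈ 322.1 mOsm/kg
Osmolar gap = measured − calculated = 330 − 322.1 = 7.9 mOsm/kg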